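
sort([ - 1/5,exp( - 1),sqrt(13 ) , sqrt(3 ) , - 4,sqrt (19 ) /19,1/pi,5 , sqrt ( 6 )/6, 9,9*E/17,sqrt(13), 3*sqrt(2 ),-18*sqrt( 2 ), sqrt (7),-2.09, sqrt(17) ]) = [ - 18*sqrt( 2 ), - 4, - 2.09, - 1/5, sqrt( 19 )/19,  1/pi,exp( - 1 ),sqrt(6 )/6,9*E/17,sqrt( 3), sqrt ( 7) , sqrt(13),sqrt(13 ), sqrt ( 17) , 3*sqrt(2 ),5,9 ]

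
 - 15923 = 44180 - 60103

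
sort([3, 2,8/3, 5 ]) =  [2, 8/3,3,5]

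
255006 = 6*42501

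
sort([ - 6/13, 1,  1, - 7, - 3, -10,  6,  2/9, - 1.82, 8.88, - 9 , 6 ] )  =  [-10, - 9,- 7, - 3,-1.82, - 6/13, 2/9,1, 1,6, 6, 8.88] 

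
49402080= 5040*9802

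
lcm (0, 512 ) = 0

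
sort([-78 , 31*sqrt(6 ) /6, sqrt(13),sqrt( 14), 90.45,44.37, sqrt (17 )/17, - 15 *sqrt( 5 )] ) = [ - 78, - 15*sqrt( 5), sqrt( 17)/17, sqrt( 13), sqrt( 14 ),31*sqrt( 6 )/6,  44.37, 90.45] 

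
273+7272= 7545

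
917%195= 137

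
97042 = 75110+21932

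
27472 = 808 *34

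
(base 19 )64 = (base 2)1110110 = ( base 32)3m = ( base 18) 6a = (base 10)118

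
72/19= 3+15/19 = 3.79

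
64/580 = 16/145 = 0.11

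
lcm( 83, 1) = 83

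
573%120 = 93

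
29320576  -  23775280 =5545296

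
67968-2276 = 65692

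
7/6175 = 7/6175 = 0.00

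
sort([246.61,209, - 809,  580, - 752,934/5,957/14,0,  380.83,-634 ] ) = [ - 809  , - 752, - 634,0,  957/14,  934/5,209,246.61, 380.83,580]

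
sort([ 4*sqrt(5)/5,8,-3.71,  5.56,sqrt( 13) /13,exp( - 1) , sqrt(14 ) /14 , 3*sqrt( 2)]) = [ - 3.71, sqrt(14 ) /14,  sqrt(13)/13,  exp(  -  1), 4*sqrt (5)/5, 3*sqrt(2 ),5.56, 8]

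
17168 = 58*296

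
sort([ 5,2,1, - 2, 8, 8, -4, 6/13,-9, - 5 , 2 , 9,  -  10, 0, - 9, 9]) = [ - 10,-9,  -  9,  -  5, - 4,- 2, 0, 6/13, 1, 2, 2,5, 8 , 8,9,9]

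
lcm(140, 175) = 700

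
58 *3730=216340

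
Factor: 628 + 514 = 1142 = 2^1*571^1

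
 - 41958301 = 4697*( - 8933)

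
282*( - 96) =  - 27072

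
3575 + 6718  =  10293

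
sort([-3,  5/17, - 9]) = [ - 9,-3, 5/17] 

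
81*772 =62532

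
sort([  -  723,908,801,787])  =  [ - 723 , 787, 801, 908]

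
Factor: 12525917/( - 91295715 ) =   -  3^( - 1)*5^(-1 )*7^( -1 )*59^( - 1)*14737^( - 1 )*12525917^1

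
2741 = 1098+1643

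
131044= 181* 724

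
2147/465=4 + 287/465 =4.62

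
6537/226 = 28  +  209/226=28.92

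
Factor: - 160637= - 160637^1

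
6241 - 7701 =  - 1460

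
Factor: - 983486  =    -  2^1*7^1*70249^1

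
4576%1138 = 24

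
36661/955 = 38 + 371/955 = 38.39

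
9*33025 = 297225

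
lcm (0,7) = 0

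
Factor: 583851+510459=2^1*3^4*5^1*7^1*193^1= 1094310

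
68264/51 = 68264/51=1338.51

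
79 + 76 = 155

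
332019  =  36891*9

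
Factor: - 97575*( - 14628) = 1427327100   =  2^2*3^2*5^2*23^1*53^1 *1301^1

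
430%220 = 210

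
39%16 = 7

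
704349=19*37071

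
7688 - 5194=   2494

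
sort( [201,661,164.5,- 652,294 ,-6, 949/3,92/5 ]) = [ - 652, -6,92/5, 164.5, 201,294, 949/3, 661]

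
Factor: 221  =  13^1 * 17^1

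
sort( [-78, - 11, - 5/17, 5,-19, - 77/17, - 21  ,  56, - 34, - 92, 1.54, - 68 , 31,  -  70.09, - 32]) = [- 92, - 78, - 70.09, - 68, - 34, - 32, - 21, - 19,-11, - 77/17, - 5/17,1.54, 5,31, 56] 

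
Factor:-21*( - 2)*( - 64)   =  -2^7 *3^1*7^1= - 2688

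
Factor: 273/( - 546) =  - 1/2=-2^ ( - 1 ) 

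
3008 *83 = 249664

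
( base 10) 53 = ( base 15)38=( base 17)32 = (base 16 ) 35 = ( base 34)1J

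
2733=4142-1409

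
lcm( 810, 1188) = 17820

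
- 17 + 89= 72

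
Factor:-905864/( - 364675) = 2^3*5^(- 2 )*29^( - 1 )*503^( - 1 )*113233^1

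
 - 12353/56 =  - 12353/56 = - 220.59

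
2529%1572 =957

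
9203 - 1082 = 8121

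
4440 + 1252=5692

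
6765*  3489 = 23603085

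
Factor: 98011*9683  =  949040513 = 23^1 * 421^1 * 98011^1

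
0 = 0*7824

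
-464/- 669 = 464/669 =0.69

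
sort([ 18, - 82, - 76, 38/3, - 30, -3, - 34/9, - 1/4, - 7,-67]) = [ - 82, - 76, - 67, -30, - 7 ,-34/9,-3, - 1/4,38/3,18]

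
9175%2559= 1498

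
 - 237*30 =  - 7110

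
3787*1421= 5381327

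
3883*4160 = 16153280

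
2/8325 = 2/8325 = 0.00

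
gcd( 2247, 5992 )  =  749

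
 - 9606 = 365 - 9971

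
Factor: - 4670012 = -2^2 *23^2 *2207^1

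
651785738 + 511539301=1163325039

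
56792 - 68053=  - 11261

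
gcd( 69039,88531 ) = 1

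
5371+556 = 5927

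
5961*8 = 47688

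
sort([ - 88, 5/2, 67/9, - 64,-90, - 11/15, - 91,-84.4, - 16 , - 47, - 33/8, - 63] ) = [ - 91, - 90, - 88, - 84.4,  -  64, - 63, - 47, - 16, - 33/8, - 11/15, 5/2,67/9]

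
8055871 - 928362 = 7127509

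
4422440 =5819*760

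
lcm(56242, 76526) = 4668086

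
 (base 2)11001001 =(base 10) 201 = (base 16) c9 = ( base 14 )105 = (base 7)405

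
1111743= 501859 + 609884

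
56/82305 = 56/82305 = 0.00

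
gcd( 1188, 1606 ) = 22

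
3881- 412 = 3469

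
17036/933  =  18+242/933 = 18.26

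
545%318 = 227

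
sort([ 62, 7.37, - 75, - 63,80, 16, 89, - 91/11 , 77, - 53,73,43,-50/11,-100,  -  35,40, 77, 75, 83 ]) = [ - 100, - 75, - 63,-53, - 35, - 91/11,-50/11,7.37, 16,40,43,  62, 73,75  ,  77,77,80,83,89 ] 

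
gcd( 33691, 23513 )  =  7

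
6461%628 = 181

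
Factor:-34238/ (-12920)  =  2^( - 2) * 5^ (-1) *53^1  =  53/20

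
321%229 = 92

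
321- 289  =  32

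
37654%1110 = 1024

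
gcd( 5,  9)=1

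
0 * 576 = 0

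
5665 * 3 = 16995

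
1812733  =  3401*533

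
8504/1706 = 4 + 840/853  =  4.98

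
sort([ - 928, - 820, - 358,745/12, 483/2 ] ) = [ -928, - 820, - 358,745/12,483/2]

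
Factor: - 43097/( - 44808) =2^(  -  3)*3^( - 1 )*71^1 *607^1*1867^( - 1 ) 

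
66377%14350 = 8977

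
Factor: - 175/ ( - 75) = 3^(- 1 )*7^1 = 7/3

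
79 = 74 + 5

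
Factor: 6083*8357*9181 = 7^1*11^1*61^1 * 79^1*  137^1 * 9181^1 = 466721928211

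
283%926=283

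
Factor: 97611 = 3^1 * 32537^1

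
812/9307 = 812/9307 = 0.09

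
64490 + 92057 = 156547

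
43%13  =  4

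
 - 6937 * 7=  - 48559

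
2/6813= 2/6813 = 0.00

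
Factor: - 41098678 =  - 2^1*20549339^1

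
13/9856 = 13/9856 = 0.00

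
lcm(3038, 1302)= 9114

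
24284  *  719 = 17460196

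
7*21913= 153391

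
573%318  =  255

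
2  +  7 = 9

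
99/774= 11/86 = 0.13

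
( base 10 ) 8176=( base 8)17760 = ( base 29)9KR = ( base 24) e4g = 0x1FF0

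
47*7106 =333982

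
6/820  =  3/410 = 0.01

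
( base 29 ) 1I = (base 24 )1n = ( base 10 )47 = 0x2F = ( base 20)27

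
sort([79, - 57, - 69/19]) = [  -  57 , - 69/19,  79]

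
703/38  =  37/2= 18.50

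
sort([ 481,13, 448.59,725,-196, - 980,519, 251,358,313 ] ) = [ - 980, - 196 , 13,251,313,358,448.59,481,519, 725 ]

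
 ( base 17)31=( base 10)52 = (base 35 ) 1h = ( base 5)202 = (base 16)34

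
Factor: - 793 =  - 13^1*61^1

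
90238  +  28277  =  118515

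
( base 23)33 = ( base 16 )48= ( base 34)24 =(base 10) 72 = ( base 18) 40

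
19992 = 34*588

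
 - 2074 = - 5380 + 3306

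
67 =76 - 9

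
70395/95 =741 = 741.00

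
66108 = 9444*7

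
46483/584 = 46483/584 = 79.59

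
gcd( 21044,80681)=1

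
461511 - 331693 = 129818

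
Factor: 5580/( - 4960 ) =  - 9/8 = - 2^( - 3)*3^2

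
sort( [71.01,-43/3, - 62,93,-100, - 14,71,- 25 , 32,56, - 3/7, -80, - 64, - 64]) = [  -  100, - 80, - 64, - 64, - 62, - 25, - 43/3, - 14,-3/7, 32,56, 71 , 71.01,93]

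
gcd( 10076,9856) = 44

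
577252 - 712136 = -134884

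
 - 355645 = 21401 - 377046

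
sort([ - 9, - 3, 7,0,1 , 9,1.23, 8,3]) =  [ - 9, - 3, 0,1,  1.23,3,  7,8,9]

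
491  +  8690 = 9181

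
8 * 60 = 480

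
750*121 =90750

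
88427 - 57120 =31307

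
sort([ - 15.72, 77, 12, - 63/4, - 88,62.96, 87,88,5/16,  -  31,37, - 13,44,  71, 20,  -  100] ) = [ - 100, - 88, - 31, - 63/4, - 15.72,-13 , 5/16 , 12,20,37,44,62.96,71,77,87, 88 ]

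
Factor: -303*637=  -  3^1*7^2*13^1*101^1 = - 193011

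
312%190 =122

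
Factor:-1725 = - 3^1 *5^2*23^1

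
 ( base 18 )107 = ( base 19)h8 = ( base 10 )331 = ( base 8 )513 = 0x14B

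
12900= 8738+4162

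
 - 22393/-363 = 61 + 250/363 = 61.69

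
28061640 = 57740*486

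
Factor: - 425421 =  - 3^2 * 47269^1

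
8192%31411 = 8192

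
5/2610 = 1/522 = 0.00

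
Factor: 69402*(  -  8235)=-571525470= -2^1*3^4*5^1*43^1*61^1*269^1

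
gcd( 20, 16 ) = 4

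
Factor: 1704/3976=3/7 =3^1* 7^( - 1 ) 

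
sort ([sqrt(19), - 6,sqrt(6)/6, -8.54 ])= [  -  8.54,- 6,sqrt( 6) /6,sqrt( 19 )]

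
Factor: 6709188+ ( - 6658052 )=2^6 * 17^1*47^1 = 51136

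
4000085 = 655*6107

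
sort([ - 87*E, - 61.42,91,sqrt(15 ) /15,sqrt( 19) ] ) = [ -87 * E, - 61.42, sqrt(15 ) /15,sqrt( 19),91 ]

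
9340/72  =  2335/18 =129.72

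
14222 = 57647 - 43425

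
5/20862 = 5/20862 = 0.00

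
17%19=17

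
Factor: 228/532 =3/7 =3^1*7^( - 1 )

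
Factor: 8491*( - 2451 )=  - 20811441  =  - 3^1*7^1*19^1*43^1*1213^1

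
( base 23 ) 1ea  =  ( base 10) 861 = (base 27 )14o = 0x35D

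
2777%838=263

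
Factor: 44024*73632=3241575168 = 2^8*3^1*13^1*59^1*5503^1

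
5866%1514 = 1324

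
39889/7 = 39889/7= 5698.43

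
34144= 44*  776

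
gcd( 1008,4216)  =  8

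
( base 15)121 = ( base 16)100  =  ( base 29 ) 8O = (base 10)256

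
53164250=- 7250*( - 7333)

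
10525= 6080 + 4445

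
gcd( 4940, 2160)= 20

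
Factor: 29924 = 2^2 *7481^1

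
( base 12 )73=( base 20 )47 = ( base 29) 30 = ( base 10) 87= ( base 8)127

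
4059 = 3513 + 546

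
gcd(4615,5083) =13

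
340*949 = 322660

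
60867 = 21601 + 39266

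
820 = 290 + 530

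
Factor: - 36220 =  - 2^2*5^1*1811^1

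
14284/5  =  14284/5 = 2856.80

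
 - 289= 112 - 401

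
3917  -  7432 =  - 3515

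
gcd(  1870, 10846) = 374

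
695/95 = 139/19 = 7.32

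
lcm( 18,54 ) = 54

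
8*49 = 392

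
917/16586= 917/16586= 0.06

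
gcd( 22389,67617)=3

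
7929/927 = 8+ 57/103 = 8.55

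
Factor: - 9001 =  - 9001^1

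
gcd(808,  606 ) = 202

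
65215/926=65215/926 =70.43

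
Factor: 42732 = 2^2*3^2*1187^1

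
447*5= 2235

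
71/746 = 71/746 = 0.10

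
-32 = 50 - 82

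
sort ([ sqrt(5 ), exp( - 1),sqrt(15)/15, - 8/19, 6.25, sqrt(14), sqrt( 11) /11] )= [ - 8/19, sqrt( 15) /15, sqrt ( 11 )/11,exp( - 1 ), sqrt(5), sqrt( 14), 6.25] 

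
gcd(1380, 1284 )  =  12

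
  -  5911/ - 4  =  1477 + 3/4 = 1477.75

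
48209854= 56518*853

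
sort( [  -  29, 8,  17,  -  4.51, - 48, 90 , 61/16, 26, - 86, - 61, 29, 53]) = [-86,-61, - 48,-29, - 4.51, 61/16, 8, 17 , 26, 29,53,90]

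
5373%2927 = 2446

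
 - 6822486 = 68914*( - 99) 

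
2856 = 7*408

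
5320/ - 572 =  - 1330/143 = - 9.30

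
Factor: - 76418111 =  - 7^1*11^1*17^1*58379^1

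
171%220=171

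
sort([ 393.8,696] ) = [393.8,696]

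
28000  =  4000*7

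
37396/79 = 473 + 29/79 = 473.37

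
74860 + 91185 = 166045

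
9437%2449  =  2090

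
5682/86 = 66 +3/43  =  66.07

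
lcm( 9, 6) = 18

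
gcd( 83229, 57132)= 3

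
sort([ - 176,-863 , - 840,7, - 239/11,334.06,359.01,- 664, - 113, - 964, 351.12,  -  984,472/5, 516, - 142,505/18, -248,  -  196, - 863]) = [ - 984, - 964, -863, - 863, - 840, - 664,- 248, -196,  -  176, - 142, - 113, -239/11, 7,505/18, 472/5,334.06,351.12, 359.01 , 516 ] 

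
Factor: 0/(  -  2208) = 0 = 0^1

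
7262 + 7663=14925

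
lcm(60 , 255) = 1020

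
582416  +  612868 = 1195284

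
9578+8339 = 17917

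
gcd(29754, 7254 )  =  18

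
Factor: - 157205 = -5^1*23^1*1367^1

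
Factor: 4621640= 2^3 * 5^1*43^1*2687^1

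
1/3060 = 1/3060 = 0.00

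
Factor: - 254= - 2^1*127^1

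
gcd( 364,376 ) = 4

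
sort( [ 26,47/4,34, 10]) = [10,47/4 , 26,34] 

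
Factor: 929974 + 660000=1589974=2^1*71^1*11197^1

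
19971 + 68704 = 88675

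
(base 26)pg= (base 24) 13i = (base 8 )1232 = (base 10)666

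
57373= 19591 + 37782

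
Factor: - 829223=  - 829223^1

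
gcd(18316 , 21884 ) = 4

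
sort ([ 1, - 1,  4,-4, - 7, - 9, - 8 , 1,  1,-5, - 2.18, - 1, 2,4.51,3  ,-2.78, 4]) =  [ - 9,- 8, - 7,  -  5, - 4, - 2.78, - 2.18,  -  1, - 1,1,1,1,2,3, 4, 4 , 4.51]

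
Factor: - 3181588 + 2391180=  - 790408 =- 2^3 * 98801^1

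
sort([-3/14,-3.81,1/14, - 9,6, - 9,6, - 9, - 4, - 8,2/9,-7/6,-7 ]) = [-9, - 9, - 9, - 8,-7, -4, - 3.81, - 7/6, - 3/14,1/14,2/9,6,6] 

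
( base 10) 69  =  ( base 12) 59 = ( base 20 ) 39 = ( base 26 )2h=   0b1000101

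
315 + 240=555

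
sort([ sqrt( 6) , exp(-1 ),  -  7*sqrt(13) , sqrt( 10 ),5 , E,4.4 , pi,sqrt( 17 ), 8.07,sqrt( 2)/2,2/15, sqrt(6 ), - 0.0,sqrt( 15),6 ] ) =[ -7*sqrt(13), - 0.0,2/15, exp( - 1),sqrt( 2) /2,sqrt( 6 ), sqrt( 6), E,pi,sqrt( 10),sqrt(15 ), sqrt(17),4.4,  5  ,  6,  8.07]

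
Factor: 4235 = 5^1*7^1*11^2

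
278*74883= 20817474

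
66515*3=199545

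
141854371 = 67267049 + 74587322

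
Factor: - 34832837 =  - 13^1*2679449^1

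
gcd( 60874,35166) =2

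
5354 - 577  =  4777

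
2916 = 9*324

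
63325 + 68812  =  132137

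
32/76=8/19 = 0.42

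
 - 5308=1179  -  6487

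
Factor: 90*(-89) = -8010 = - 2^1*3^2*5^1 * 89^1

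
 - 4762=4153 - 8915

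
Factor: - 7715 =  - 5^1* 1543^1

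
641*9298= 5960018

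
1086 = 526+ 560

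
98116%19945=18336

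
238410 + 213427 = 451837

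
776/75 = 10 + 26/75 = 10.35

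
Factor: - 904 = - 2^3*113^1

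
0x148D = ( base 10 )5261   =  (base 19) EAH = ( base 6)40205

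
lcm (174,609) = 1218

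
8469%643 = 110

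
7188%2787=1614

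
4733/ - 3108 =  - 4733/3108 = - 1.52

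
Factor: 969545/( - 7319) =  - 5^1*13^( - 1) * 211^1*563^( - 1 )*919^1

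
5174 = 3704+1470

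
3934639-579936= 3354703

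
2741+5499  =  8240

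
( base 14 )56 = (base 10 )76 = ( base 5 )301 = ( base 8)114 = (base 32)2C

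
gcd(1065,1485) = 15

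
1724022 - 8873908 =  - 7149886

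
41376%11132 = 7980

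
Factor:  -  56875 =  - 5^4*7^1*13^1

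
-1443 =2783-4226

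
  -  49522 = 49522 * ( - 1) 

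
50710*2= 101420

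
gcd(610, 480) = 10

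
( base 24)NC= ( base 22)13e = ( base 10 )564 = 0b1000110100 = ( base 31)i6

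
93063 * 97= 9027111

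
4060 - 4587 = - 527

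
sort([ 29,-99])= [-99,  29]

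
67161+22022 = 89183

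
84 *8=672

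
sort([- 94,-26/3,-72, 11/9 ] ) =[ - 94, - 72,- 26/3, 11/9 ] 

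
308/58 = 154/29  =  5.31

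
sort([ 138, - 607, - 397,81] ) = [-607, - 397, 81, 138]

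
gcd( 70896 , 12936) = 168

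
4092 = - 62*( - 66 ) 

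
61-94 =-33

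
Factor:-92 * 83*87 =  - 664332=- 2^2*3^1*23^1*29^1*83^1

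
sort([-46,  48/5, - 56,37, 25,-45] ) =[-56, - 46 , - 45,48/5, 25,37]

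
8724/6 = 1454 = 1454.00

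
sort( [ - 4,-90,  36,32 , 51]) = [-90, - 4,  32 , 36, 51 ]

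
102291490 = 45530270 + 56761220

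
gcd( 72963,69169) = 1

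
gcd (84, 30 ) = 6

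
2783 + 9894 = 12677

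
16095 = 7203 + 8892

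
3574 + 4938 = 8512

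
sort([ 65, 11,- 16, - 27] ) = [ -27, - 16,11,  65] 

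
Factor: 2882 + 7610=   10492 = 2^2*43^1*61^1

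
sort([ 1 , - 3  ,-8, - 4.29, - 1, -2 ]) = [  -  8,- 4.29, - 3,-2, - 1,1]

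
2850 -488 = 2362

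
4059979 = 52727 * 77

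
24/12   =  2 = 2.00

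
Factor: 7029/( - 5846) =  - 2^( -1)*3^2*11^1*37^( - 1)*71^1*79^( - 1 ) 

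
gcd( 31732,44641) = 1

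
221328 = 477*464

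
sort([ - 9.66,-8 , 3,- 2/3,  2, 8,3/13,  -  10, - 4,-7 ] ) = [ - 10, - 9.66, - 8,- 7, - 4 ,- 2/3, 3/13, 2,3,  8 ] 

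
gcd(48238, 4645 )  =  1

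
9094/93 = 97+73/93=97.78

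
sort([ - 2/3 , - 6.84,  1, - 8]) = [ - 8, - 6.84  , - 2/3,  1 ] 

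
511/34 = 15 + 1/34 = 15.03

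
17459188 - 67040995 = -49581807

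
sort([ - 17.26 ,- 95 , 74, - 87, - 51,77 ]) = [ -95, -87,  -  51 , - 17.26, 74, 77]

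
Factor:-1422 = -2^1*3^2  *  79^1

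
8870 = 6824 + 2046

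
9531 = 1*9531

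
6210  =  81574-75364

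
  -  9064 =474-9538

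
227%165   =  62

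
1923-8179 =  - 6256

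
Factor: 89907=3^1*23^1*1303^1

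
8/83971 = 8/83971 = 0.00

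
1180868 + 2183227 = 3364095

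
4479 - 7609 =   -  3130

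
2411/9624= 2411/9624 =0.25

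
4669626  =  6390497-1720871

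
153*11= 1683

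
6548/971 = 6  +  722/971  =  6.74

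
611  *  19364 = 11831404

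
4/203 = 4/203 = 0.02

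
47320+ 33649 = 80969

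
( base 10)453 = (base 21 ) 10C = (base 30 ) F3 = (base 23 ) jg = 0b111000101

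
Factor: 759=3^1 * 11^1*23^1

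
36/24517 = 36/24517 = 0.00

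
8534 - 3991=4543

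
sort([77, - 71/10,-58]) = [ - 58, - 71/10, 77]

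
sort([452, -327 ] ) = [ - 327, 452]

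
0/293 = 0 =0.00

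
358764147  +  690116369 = 1048880516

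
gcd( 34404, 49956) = 12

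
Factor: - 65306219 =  - 11^1 * 79^1*223^1*337^1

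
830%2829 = 830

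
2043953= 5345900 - 3301947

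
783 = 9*87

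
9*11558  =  104022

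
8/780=2/195 = 0.01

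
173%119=54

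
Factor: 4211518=2^1 * 2105759^1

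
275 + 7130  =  7405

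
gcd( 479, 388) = 1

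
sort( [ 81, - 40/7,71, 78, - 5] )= [-40/7, - 5 , 71, 78,  81]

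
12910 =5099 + 7811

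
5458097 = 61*89477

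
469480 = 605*776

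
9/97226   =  9/97226 = 0.00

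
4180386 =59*70854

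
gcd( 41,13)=1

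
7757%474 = 173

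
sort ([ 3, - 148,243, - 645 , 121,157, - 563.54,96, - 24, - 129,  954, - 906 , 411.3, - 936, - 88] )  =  [ - 936, - 906, - 645, - 563.54, - 148, - 129, - 88, - 24, 3, 96,121, 157, 243,  411.3, 954]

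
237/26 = 9 + 3/26=9.12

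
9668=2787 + 6881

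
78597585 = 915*85899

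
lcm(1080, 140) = 7560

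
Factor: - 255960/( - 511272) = 3^ (-1)*5^1*79^1*263^(-1)  =  395/789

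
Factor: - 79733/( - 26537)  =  7^ ( - 1 )*17^( - 1)*71^1*223^ ( - 1 ) *1123^1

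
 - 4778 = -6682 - - 1904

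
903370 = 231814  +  671556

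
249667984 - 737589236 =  - 487921252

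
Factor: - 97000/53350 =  - 20/11 = -2^2*5^1 * 11^( - 1)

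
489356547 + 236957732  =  726314279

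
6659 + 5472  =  12131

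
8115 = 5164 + 2951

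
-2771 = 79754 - 82525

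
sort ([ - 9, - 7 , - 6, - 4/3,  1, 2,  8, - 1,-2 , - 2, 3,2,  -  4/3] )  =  [ - 9, - 7, - 6, - 2, - 2, - 4/3, - 4/3, - 1,  1, 2 , 2,  3, 8] 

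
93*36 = 3348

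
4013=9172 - 5159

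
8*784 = 6272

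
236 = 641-405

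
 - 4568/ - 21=217 + 11/21 = 217.52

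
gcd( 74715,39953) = 1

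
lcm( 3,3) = 3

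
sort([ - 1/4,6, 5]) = [ - 1/4, 5, 6 ] 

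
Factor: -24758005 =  - 5^1*23^1*461^1*467^1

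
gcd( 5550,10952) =74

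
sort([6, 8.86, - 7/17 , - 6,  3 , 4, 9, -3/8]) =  [ - 6, - 7/17, - 3/8, 3 , 4, 6,  8.86, 9 ]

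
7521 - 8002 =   -  481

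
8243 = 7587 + 656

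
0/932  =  0 =0.00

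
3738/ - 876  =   - 5+107/146 = - 4.27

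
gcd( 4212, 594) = 54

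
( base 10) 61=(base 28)25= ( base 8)75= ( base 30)21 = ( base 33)1s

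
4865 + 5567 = 10432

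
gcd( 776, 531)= 1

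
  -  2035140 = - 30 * 67838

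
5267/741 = 5267/741 = 7.11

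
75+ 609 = 684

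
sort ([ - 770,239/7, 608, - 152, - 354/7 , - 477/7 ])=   [ -770,- 152, - 477/7,-354/7,239/7,  608 ]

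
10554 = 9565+989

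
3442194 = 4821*714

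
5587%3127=2460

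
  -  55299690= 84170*(  -  657)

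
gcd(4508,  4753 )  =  49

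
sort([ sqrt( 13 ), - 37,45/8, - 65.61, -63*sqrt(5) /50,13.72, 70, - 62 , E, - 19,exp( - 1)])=[ - 65.61, - 62, - 37, - 19, - 63*sqrt( 5) /50, exp( - 1 ),E,sqrt( 13 ),45/8, 13.72,70 ] 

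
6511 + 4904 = 11415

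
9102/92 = 4551/46 = 98.93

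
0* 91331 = 0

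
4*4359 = 17436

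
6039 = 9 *671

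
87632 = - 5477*( - 16 )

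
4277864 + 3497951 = 7775815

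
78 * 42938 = 3349164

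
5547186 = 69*80394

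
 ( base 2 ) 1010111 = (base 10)87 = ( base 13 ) 69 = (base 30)2R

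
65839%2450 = 2139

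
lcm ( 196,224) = 1568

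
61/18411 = 61/18411=0.00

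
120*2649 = 317880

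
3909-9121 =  -5212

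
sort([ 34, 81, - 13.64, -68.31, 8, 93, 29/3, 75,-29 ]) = [-68.31, - 29,- 13.64,  8,  29/3,34,75, 81,  93] 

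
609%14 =7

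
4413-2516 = 1897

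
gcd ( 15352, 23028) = 7676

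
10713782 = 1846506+8867276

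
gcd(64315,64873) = 1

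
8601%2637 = 690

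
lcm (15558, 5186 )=15558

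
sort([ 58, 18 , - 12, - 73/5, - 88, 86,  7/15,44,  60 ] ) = [ - 88, - 73/5, - 12, 7/15,18, 44, 58,60,86] 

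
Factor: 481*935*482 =216772270 = 2^1*5^1*11^1 * 13^1*17^1*37^1 * 241^1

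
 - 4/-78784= 1/19696 = 0.00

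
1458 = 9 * 162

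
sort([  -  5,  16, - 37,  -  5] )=[ - 37, - 5, - 5, 16]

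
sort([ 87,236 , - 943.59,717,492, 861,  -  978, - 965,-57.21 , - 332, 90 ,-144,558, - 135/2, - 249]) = [ - 978, - 965, - 943.59, - 332,-249, - 144, - 135/2, - 57.21 , 87, 90, 236,492, 558 , 717, 861] 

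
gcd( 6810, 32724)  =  6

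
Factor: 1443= 3^1*13^1 * 37^1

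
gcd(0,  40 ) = 40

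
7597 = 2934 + 4663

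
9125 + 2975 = 12100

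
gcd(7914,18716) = 2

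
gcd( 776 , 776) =776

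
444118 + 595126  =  1039244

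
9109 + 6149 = 15258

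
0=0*469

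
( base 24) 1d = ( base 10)37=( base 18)21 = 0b100101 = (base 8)45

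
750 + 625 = 1375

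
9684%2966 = 786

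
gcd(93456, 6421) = 1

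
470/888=235/444 = 0.53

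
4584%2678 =1906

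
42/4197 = 14/1399=0.01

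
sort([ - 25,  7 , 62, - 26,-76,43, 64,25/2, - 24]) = [ -76,-26,-25,-24,7,  25/2,43,  62, 64]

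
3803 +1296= 5099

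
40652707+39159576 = 79812283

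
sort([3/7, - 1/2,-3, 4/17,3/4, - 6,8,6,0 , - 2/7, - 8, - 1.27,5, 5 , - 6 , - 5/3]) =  [ - 8, - 6 , - 6, - 3,-5/3, - 1.27, - 1/2 ,  -  2/7 , 0, 4/17, 3/7, 3/4,5 , 5,  6 , 8 ]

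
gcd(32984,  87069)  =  1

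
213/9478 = 213/9478 = 0.02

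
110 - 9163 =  - 9053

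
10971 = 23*477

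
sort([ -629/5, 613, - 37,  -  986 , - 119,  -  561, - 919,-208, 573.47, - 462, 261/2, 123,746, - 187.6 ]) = [ - 986, - 919, - 561, - 462,- 208, - 187.6, - 629/5, - 119, - 37 , 123, 261/2, 573.47, 613, 746]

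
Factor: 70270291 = 7^1*13^1 * 439^1*1759^1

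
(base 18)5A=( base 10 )100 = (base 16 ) 64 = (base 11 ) 91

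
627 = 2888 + -2261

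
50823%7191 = 486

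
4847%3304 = 1543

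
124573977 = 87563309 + 37010668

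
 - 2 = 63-65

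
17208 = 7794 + 9414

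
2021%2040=2021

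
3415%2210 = 1205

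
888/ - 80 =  - 12 + 9/10 =- 11.10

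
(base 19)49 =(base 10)85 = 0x55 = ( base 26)37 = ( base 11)78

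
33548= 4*8387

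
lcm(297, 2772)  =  8316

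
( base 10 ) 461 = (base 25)IB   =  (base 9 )562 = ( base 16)1CD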